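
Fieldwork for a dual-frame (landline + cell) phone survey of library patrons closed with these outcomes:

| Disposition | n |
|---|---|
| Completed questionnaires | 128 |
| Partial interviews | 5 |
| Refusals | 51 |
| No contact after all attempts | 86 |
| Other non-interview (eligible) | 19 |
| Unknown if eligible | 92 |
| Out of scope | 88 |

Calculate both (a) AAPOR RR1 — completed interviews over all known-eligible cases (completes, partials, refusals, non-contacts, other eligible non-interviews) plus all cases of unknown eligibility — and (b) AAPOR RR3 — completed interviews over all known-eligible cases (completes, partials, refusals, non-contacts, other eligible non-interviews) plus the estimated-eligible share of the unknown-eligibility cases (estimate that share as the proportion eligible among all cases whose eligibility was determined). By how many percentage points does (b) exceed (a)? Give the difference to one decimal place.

2.0

Num: 128
Denom: 128 + 5 + 51 + 86 + 19 + 92 = 381
RR1 = 128 / 381 = 0.3360
Determined eligible: 128 + 5 + 51 + 86 + 19 = 289
e = 289 / (289 + 88) = 289 / 377 = 0.7666
Eligible share of unknowns: 0.7666 × 92 = 70.53
Denom: 289 + 70.53 = 359.53
RR3 = 128 / 359.53 = 0.3560
Difference = 35.60 − 33.60 = 2.00 percentage points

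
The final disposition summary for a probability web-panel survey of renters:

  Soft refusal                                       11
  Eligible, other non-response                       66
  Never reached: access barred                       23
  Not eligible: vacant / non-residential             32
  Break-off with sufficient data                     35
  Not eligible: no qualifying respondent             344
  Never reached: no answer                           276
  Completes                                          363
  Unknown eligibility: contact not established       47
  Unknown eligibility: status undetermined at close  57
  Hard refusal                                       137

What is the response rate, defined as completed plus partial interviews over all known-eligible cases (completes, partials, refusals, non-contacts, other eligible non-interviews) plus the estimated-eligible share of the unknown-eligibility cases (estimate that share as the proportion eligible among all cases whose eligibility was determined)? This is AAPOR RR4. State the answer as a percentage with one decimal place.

Refusals = 137 + 11 = 148
No contact after all attempts = 276 + 23 = 299
Unknown eligibility = 47 + 57 = 104
Out of scope = 344 + 32 = 376
Numerator = 363 + 35 = 398
Known eligible = 363 + 35 + 148 + 299 + 66 = 911
e = 911 / (911 + 376) = 911 / 1287 = 0.7078
Estimated eligible among unknowns = 0.7078 × 104 = 73.61
Denom = 911 + 73.61 = 984.61
RR4 = 398 / 984.61 = 0.4042

40.4%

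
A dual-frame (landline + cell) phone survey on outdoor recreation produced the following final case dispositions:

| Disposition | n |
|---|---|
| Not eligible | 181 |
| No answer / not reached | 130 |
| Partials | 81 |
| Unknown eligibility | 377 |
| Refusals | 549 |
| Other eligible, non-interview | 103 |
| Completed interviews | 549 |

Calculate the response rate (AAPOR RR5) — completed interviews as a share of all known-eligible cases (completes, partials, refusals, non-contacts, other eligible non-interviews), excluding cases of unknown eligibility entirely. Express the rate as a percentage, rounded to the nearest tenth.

38.9%

Top = 549
Base = 549 + 81 + 549 + 130 + 103 = 1412
RR5 = 549 / 1412 = 0.3888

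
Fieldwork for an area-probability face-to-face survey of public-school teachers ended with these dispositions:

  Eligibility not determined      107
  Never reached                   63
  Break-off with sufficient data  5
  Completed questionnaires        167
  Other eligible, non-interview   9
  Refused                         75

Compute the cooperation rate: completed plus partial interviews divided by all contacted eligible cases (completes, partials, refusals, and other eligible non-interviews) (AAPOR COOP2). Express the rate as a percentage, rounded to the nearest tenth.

67.2%

Num: 167 + 5 = 172
Denom: 167 + 5 + 75 + 9 = 256
COOP2 = 172 / 256 = 0.6719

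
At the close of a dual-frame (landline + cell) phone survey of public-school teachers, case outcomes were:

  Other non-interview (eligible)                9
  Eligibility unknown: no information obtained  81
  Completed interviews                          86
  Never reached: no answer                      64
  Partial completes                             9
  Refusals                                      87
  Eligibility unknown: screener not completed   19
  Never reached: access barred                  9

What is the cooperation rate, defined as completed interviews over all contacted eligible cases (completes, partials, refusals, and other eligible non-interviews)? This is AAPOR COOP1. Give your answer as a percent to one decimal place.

Non-contacts = 64 + 9 = 73
Undetermined eligibility = 19 + 81 = 100
Numerator → 86
Base → 86 + 9 + 87 + 9 = 191
COOP1 = 86 / 191 = 0.4503

45.0%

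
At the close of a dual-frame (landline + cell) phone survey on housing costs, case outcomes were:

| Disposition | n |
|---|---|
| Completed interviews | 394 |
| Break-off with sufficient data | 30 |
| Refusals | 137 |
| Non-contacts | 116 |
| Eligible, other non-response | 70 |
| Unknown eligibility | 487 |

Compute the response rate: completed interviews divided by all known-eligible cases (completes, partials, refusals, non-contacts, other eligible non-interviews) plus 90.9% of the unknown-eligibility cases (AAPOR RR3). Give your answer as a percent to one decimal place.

Numerator: 394
Known eligible: 394 + 30 + 137 + 116 + 70 = 747
Estimated eligible among unknowns: 0.9090 × 487 = 442.68
Denom: 747 + 442.68 = 1189.68
RR3 = 394 / 1189.68 = 0.3312

33.1%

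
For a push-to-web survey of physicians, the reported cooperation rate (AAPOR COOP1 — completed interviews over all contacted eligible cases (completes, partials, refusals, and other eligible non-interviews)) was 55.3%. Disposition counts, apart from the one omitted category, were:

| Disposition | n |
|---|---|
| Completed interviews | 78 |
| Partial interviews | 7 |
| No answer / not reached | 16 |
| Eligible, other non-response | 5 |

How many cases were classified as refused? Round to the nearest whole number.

51

COOP1 = 78 / D = 0.553
D = 78 / 0.553 = 141.0
Rest of base = 90
refused = 141.0 − 90 ≈ 51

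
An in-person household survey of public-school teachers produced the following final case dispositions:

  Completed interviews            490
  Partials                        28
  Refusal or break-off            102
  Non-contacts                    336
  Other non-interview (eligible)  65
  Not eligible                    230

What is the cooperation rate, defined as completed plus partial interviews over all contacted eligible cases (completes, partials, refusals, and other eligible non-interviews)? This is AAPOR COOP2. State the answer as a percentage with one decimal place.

Top: 490 + 28 = 518
Denom: 490 + 28 + 102 + 65 = 685
COOP2 = 518 / 685 = 0.7562

75.6%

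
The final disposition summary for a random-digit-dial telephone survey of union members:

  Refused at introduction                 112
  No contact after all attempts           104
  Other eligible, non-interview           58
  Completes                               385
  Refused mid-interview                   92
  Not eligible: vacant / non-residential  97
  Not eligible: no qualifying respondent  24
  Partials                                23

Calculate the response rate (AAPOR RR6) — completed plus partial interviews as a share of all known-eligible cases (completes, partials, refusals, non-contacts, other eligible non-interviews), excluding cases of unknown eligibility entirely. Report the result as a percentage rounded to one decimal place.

Refusals = 112 + 92 = 204
Screened out, ineligible = 24 + 97 = 121
Num: 385 + 23 = 408
Denominator: 385 + 23 + 204 + 104 + 58 = 774
RR6 = 408 / 774 = 0.5271

52.7%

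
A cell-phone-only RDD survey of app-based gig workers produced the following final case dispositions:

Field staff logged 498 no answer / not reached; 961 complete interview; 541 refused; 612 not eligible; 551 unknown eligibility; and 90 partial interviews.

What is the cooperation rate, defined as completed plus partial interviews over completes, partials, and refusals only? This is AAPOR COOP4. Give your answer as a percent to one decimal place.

66.0%

Top: 961 + 90 = 1051
Denominator: 961 + 90 + 541 = 1592
COOP4 = 1051 / 1592 = 0.6602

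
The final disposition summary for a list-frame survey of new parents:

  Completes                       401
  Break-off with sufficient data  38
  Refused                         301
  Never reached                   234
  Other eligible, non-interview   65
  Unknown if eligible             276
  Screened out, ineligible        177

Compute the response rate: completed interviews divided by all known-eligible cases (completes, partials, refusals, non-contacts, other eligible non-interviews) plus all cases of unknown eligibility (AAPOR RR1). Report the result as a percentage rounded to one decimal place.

Top: 401
Denominator: 401 + 38 + 301 + 234 + 65 + 276 = 1315
RR1 = 401 / 1315 = 0.3049

30.5%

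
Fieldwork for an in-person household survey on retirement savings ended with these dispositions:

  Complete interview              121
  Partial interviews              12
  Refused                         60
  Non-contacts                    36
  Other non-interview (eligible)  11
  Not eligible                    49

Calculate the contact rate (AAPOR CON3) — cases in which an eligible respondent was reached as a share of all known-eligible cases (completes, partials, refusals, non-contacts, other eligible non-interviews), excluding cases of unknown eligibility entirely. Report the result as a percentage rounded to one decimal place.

Num = 121 + 12 + 60 + 11 = 204
Denominator = 121 + 12 + 60 + 36 + 11 = 240
CON3 = 204 / 240 = 0.8500

85.0%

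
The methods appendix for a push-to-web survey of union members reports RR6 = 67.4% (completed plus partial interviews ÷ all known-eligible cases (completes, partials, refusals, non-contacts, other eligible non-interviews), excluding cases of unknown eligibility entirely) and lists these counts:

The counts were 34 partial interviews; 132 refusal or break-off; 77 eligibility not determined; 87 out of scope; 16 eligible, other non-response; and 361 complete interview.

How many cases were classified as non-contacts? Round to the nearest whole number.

43

Top = 361 + 34 = 395
RR6 = 395 / D = 0.674
D = 395 / 0.674 = 586.1
Remaining denominator categories sum to 543
non-contacts = 586.1 − 543 ≈ 43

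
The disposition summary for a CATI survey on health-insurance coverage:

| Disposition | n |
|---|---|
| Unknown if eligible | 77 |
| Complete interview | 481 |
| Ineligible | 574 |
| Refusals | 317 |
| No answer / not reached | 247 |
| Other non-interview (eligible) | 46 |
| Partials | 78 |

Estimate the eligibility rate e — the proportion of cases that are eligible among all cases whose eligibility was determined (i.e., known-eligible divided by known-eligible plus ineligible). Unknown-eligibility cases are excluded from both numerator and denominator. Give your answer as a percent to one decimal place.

67.1%

Known eligible = 481 + 78 + 317 + 247 + 46 = 1169
e = 1169 / (1169 + 574) = 1169 / 1743 = 0.6707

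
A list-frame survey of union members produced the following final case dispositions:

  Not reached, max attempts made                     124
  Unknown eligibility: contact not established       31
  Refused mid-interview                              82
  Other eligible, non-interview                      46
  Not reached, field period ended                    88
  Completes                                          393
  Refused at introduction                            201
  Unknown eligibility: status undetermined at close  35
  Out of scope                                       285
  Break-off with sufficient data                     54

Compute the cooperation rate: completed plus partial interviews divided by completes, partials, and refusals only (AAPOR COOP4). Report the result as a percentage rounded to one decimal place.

61.2%

Declined to participate = 201 + 82 = 283
Never reached = 88 + 124 = 212
Eligibility not determined = 31 + 35 = 66
Top = 393 + 54 = 447
Base = 393 + 54 + 283 = 730
COOP4 = 447 / 730 = 0.6123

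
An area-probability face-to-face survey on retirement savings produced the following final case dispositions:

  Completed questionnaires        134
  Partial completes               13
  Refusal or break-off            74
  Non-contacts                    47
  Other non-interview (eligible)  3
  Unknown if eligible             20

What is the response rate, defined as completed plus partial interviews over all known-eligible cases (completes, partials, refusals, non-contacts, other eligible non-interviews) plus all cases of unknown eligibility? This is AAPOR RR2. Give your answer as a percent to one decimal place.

50.5%

Numerator = 134 + 13 = 147
Denominator = 134 + 13 + 74 + 47 + 3 + 20 = 291
RR2 = 147 / 291 = 0.5052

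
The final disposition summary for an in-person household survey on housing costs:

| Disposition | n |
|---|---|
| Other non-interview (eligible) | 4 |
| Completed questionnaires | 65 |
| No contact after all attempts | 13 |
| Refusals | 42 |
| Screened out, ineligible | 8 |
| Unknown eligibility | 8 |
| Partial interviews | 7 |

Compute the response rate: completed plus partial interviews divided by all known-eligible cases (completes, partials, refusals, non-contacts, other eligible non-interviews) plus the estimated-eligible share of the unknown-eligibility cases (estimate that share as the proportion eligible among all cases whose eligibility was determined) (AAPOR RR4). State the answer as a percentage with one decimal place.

Numerator → 65 + 7 = 72
Known eligible → 65 + 7 + 42 + 13 + 4 = 131
e = 131 / (131 + 8) = 131 / 139 = 0.9424
Eligible share of unknowns → 0.9424 × 8 = 7.54
Base → 131 + 7.54 = 138.54
RR4 = 72 / 138.54 = 0.5197

52.0%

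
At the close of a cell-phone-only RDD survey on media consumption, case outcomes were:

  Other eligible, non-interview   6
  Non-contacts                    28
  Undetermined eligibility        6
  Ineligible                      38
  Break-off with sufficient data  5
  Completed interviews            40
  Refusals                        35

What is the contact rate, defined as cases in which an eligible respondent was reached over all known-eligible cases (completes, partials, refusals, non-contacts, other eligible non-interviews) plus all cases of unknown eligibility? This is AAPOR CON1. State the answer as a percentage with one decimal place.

Num: 40 + 5 + 35 + 6 = 86
Denominator: 40 + 5 + 35 + 28 + 6 + 6 = 120
CON1 = 86 / 120 = 0.7167

71.7%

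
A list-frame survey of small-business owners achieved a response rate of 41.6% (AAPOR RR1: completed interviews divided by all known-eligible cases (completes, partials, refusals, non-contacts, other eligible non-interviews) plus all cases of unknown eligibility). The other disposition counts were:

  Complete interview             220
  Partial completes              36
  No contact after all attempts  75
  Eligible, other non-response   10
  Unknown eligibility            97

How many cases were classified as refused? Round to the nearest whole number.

RR1 = 220 / D = 0.416
D = 220 / 0.416 = 528.8
Rest of base = 438
refused = 528.8 − 438 ≈ 91

91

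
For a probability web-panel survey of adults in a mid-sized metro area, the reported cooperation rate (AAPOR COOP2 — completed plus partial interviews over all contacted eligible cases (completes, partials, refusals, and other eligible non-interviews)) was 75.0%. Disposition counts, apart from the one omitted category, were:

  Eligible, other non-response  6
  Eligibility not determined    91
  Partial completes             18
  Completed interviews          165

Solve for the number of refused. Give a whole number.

55

Top → 165 + 18 = 183
COOP2 = 183 / D = 0.750
D = 183 / 0.750 = 244.0
Rest of base = 189
refused = 244.0 − 189 ≈ 55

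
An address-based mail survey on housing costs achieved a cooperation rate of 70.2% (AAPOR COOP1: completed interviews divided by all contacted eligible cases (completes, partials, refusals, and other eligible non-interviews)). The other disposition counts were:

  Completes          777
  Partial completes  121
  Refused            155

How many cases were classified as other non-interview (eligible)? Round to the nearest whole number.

COOP1 = 777 / D = 0.702
D = 777 / 0.702 = 1106.8
Other denominator terms total 1053
other non-interview (eligible) = 1106.8 − 1053 ≈ 54

54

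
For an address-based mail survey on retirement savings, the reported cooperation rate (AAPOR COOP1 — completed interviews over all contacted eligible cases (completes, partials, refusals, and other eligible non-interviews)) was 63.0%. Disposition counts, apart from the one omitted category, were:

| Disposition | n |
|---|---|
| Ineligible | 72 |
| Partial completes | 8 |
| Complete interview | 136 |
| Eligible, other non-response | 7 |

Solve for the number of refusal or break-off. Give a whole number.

COOP1 = 136 / D = 0.630
D = 136 / 0.630 = 215.9
Other denominator terms total 151
refusal or break-off = 215.9 − 151 ≈ 65

65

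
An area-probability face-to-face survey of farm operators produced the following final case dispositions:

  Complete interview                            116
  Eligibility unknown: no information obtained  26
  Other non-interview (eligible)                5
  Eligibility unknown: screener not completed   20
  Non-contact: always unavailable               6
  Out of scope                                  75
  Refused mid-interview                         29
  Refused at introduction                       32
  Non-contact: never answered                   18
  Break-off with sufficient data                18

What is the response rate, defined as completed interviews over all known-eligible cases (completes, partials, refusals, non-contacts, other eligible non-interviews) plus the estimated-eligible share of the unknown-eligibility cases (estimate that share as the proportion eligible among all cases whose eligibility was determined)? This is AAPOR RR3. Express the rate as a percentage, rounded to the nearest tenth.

44.9%

Refusals = 32 + 29 = 61
No contact after all attempts = 18 + 6 = 24
Unknown if eligible = 20 + 26 = 46
Numerator → 116
Eligible (known) → 116 + 18 + 61 + 24 + 5 = 224
e = 224 / (224 + 75) = 224 / 299 = 0.7492
e × U → 0.7492 × 46 = 34.46
Denom → 224 + 34.46 = 258.46
RR3 = 116 / 258.46 = 0.4488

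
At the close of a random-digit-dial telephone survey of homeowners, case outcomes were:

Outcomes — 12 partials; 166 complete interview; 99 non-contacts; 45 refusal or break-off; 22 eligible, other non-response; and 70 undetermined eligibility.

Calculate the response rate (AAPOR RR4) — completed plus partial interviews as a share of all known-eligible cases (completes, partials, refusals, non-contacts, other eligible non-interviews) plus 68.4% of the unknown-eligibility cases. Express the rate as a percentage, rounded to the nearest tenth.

Top: 166 + 12 = 178
Eligible (known): 166 + 12 + 45 + 99 + 22 = 344
e × U: 0.6840 × 70 = 47.88
Denominator: 344 + 47.88 = 391.88
RR4 = 178 / 391.88 = 0.4542

45.4%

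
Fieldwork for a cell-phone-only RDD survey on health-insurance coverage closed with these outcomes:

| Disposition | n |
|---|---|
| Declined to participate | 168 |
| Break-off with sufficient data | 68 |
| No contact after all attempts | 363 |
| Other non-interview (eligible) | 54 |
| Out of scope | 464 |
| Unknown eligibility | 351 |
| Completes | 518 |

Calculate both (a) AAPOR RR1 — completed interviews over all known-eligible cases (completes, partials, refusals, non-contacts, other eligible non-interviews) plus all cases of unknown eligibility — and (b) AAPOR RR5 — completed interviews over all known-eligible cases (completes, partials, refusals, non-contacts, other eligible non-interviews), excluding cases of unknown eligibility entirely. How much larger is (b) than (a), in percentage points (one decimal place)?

Num = 518
Denom = 518 + 68 + 168 + 363 + 54 + 351 = 1522
RR1 = 518 / 1522 = 0.3403
Denom = 518 + 68 + 168 + 363 + 54 = 1171
RR5 = 518 / 1171 = 0.4424
Difference = 44.24 − 34.03 = 10.21 percentage points

10.2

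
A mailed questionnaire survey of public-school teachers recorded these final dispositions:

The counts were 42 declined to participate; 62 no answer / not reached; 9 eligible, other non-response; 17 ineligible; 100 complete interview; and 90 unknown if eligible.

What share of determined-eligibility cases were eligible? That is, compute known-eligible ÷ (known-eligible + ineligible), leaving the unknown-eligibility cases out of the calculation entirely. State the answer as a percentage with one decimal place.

Known eligible: 100 + 42 + 62 + 9 = 213
e = 213 / (213 + 17) = 213 / 230 = 0.9261

92.6%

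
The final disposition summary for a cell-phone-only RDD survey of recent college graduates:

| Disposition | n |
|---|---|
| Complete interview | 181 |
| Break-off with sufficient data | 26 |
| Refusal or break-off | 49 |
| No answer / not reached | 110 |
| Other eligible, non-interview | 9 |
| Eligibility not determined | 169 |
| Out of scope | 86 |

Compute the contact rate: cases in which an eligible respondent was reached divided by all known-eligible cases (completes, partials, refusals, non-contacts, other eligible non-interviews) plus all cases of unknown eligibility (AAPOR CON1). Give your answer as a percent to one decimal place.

48.7%

Numerator = 181 + 26 + 49 + 9 = 265
Denominator = 181 + 26 + 49 + 110 + 9 + 169 = 544
CON1 = 265 / 544 = 0.4871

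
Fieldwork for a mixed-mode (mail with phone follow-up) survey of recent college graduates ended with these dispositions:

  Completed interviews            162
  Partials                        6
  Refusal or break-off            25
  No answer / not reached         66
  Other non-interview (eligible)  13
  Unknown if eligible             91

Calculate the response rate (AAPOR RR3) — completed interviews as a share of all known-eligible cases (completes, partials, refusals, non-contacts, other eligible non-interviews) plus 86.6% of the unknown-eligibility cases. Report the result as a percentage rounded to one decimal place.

46.2%

Num → 162
Determined eligible → 162 + 6 + 25 + 66 + 13 = 272
e × U → 0.8660 × 91 = 78.81
Denominator → 272 + 78.81 = 350.81
RR3 = 162 / 350.81 = 0.4618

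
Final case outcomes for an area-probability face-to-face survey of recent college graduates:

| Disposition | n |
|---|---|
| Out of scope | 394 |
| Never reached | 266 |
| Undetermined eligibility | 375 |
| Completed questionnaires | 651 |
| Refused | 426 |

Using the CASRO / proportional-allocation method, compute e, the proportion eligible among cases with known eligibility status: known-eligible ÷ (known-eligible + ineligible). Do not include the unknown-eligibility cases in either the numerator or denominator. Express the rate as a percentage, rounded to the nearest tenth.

77.3%

Eligible (known) = 651 + 426 + 266 = 1343
e = 1343 / (1343 + 394) = 1343 / 1737 = 0.7732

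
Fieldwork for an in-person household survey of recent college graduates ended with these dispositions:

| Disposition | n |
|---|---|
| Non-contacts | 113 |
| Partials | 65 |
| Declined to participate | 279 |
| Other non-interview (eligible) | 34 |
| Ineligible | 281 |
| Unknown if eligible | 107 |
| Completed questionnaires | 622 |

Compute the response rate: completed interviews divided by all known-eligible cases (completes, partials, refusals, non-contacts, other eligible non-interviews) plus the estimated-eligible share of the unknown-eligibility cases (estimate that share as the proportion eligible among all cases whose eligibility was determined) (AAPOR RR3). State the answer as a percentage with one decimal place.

Num = 622
Eligible (known) = 622 + 65 + 279 + 113 + 34 = 1113
e = 1113 / (1113 + 281) = 1113 / 1394 = 0.7984
Estimated eligible among unknowns = 0.7984 × 107 = 85.43
Denom = 1113 + 85.43 = 1198.43
RR3 = 622 / 1198.43 = 0.5190

51.9%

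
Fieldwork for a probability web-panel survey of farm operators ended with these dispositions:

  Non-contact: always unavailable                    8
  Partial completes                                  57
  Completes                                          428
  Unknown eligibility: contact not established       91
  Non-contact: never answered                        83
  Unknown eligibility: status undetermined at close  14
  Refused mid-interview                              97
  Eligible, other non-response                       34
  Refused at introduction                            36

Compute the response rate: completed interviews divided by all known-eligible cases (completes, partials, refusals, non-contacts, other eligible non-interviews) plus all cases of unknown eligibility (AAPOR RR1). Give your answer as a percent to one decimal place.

50.5%

Refusals = 36 + 97 = 133
Never reached = 83 + 8 = 91
Unknown if eligible = 91 + 14 = 105
Numerator = 428
Base = 428 + 57 + 133 + 91 + 34 + 105 = 848
RR1 = 428 / 848 = 0.5047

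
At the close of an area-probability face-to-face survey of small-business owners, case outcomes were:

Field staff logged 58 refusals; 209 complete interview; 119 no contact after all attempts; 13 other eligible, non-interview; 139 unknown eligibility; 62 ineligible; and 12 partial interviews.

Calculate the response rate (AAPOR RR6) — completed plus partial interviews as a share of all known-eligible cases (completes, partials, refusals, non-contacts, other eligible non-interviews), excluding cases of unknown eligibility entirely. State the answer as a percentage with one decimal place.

53.8%

Top = 209 + 12 = 221
Base = 209 + 12 + 58 + 119 + 13 = 411
RR6 = 221 / 411 = 0.5377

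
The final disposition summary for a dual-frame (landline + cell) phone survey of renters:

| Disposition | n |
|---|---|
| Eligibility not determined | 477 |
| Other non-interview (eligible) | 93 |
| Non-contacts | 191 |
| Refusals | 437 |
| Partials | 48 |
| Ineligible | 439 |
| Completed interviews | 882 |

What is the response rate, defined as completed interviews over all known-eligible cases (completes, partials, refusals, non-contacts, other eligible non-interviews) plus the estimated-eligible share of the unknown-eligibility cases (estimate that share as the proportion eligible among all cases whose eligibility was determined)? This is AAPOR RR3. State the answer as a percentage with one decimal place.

43.5%

Top: 882
Determined eligible: 882 + 48 + 437 + 191 + 93 = 1651
e = 1651 / (1651 + 439) = 1651 / 2090 = 0.7900
e × U: 0.7900 × 477 = 376.83
Denom: 1651 + 376.83 = 2027.83
RR3 = 882 / 2027.83 = 0.4349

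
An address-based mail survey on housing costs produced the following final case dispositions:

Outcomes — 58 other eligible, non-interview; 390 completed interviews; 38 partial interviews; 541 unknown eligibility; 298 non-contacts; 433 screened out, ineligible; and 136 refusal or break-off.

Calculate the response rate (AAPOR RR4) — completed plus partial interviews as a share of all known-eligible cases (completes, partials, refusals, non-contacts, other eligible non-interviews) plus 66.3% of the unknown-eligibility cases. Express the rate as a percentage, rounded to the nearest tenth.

Num: 390 + 38 = 428
Eligible (known): 390 + 38 + 136 + 298 + 58 = 920
e × U: 0.6630 × 541 = 358.68
Base: 920 + 358.68 = 1278.68
RR4 = 428 / 1278.68 = 0.3347

33.5%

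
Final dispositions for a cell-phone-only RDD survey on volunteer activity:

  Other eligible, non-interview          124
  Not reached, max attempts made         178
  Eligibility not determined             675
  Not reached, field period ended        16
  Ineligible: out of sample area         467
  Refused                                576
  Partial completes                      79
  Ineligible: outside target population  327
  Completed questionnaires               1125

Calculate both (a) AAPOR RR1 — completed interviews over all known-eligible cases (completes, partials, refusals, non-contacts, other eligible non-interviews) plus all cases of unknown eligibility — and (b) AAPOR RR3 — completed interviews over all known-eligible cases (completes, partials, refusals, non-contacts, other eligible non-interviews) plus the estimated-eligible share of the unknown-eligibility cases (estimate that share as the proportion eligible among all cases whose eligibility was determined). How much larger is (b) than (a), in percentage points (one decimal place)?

2.9

No contact after all attempts = 16 + 178 = 194
Screened out, ineligible = 327 + 467 = 794
Num = 1125
Denom = 1125 + 79 + 576 + 194 + 124 + 675 = 2773
RR1 = 1125 / 2773 = 0.4057
Determined eligible = 1125 + 79 + 576 + 194 + 124 = 2098
e = 2098 / (2098 + 794) = 2098 / 2892 = 0.7254
e × U = 0.7254 × 675 = 489.65
Denom = 2098 + 489.65 = 2587.65
RR3 = 1125 / 2587.65 = 0.4348
Difference = 43.48 − 40.57 = 2.91 percentage points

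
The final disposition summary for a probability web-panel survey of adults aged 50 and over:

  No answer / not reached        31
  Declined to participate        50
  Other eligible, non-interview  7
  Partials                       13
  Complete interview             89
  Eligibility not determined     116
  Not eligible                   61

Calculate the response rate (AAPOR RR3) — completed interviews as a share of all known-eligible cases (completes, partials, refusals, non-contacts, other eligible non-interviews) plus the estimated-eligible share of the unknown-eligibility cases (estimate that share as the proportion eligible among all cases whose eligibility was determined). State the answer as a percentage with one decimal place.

Numerator: 89
Eligible (known): 89 + 13 + 50 + 31 + 7 = 190
e = 190 / (190 + 61) = 190 / 251 = 0.7570
e × U: 0.7570 × 116 = 87.81
Denominator: 190 + 87.81 = 277.81
RR3 = 89 / 277.81 = 0.3204

32.0%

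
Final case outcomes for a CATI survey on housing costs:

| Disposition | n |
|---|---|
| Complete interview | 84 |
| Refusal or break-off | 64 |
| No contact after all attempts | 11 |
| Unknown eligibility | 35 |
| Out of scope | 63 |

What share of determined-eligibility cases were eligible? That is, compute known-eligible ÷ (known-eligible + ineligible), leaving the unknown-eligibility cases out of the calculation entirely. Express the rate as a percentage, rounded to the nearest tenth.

Eligible (known) → 84 + 64 + 11 = 159
e = 159 / (159 + 63) = 159 / 222 = 0.7162

71.6%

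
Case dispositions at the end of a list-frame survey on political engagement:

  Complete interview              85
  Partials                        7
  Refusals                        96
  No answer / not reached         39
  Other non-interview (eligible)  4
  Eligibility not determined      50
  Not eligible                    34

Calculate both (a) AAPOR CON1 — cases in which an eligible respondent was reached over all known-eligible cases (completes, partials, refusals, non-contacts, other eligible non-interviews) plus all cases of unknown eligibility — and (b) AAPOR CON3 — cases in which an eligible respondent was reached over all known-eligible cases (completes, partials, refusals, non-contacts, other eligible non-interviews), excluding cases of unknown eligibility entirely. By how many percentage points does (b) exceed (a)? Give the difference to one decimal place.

14.8

Top → 85 + 7 + 96 + 4 = 192
Denom → 85 + 7 + 96 + 39 + 4 + 50 = 281
CON1 = 192 / 281 = 0.6833
Denom → 85 + 7 + 96 + 39 + 4 = 231
CON3 = 192 / 231 = 0.8312
Difference = 83.12 − 68.33 = 14.79 percentage points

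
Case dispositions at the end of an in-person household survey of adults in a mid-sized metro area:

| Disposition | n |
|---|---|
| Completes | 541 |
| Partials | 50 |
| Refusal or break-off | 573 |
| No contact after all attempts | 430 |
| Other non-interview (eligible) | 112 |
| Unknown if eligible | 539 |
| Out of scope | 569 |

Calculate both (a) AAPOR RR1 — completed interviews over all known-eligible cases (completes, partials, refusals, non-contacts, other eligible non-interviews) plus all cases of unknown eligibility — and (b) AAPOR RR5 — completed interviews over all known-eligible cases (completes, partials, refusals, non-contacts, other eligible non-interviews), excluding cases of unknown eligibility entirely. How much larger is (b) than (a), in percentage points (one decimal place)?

Num → 541
Denom → 541 + 50 + 573 + 430 + 112 + 539 = 2245
RR1 = 541 / 2245 = 0.2410
Denom → 541 + 50 + 573 + 430 + 112 = 1706
RR5 = 541 / 1706 = 0.3171
Difference = 31.71 − 24.10 = 7.61 percentage points

7.6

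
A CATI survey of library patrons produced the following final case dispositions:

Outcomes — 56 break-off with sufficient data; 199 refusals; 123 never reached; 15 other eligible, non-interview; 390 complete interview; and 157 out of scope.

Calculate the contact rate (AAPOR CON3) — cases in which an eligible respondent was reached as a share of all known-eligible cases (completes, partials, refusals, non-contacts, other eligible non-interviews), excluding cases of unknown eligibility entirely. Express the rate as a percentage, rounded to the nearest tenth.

84.3%

Top: 390 + 56 + 199 + 15 = 660
Denom: 390 + 56 + 199 + 123 + 15 = 783
CON3 = 660 / 783 = 0.8429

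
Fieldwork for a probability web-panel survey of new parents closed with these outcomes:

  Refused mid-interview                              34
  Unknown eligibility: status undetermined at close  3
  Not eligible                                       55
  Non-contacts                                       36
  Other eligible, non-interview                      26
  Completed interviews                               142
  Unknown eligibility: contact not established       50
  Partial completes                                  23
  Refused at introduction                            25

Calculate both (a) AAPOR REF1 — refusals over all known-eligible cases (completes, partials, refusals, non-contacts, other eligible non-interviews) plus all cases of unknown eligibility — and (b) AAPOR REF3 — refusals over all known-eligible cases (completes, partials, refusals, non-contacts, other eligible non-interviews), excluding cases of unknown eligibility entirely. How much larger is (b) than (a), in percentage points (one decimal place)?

Refusal or break-off = 25 + 34 = 59
Unknown eligibility = 50 + 3 = 53
Num = 59
Base = 142 + 23 + 59 + 36 + 26 + 53 = 339
REF1 = 59 / 339 = 0.1740
Base = 142 + 23 + 59 + 36 + 26 = 286
REF3 = 59 / 286 = 0.2063
Difference = 20.63 − 17.40 = 3.23 percentage points

3.2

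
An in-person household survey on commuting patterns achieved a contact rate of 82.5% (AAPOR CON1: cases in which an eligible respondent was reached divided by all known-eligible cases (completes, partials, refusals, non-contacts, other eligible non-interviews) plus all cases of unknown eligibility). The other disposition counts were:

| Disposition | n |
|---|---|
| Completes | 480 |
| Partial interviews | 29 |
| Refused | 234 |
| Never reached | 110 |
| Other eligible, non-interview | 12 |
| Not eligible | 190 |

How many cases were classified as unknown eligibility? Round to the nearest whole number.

Top = 480 + 29 + 234 + 12 = 755
CON1 = 755 / D = 0.825
D = 755 / 0.825 = 915.2
Rest of base = 865
unknown eligibility = 915.2 − 865 ≈ 50

50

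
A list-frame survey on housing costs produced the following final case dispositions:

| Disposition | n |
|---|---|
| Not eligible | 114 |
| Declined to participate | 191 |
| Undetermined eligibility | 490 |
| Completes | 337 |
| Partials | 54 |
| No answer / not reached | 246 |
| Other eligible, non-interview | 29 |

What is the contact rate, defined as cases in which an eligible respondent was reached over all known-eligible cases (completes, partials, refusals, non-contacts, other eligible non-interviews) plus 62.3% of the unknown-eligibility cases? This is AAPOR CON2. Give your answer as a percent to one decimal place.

52.6%

Numerator = 337 + 54 + 191 + 29 = 611
Known eligible = 337 + 54 + 191 + 246 + 29 = 857
e × U = 0.6230 × 490 = 305.27
Denom = 857 + 305.27 = 1162.27
CON2 = 611 / 1162.27 = 0.5257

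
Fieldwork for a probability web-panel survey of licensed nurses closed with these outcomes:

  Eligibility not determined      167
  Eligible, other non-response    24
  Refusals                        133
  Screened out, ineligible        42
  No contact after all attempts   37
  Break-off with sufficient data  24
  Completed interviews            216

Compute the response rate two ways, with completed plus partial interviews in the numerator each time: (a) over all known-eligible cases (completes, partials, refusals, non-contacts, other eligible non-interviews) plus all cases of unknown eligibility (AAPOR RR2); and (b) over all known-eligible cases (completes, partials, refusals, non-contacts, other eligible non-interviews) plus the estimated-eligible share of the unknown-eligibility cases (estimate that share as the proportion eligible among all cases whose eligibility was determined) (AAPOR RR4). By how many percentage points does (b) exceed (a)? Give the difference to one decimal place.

Num = 216 + 24 = 240
Denominator = 216 + 24 + 133 + 37 + 24 + 167 = 601
RR2 = 240 / 601 = 0.3993
Eligible (known) = 216 + 24 + 133 + 37 + 24 = 434
e = 434 / (434 + 42) = 434 / 476 = 0.9118
e × U = 0.9118 × 167 = 152.27
Denominator = 434 + 152.27 = 586.27
RR4 = 240 / 586.27 = 0.4094
Difference = 40.94 − 39.93 = 1.01 percentage points

1.0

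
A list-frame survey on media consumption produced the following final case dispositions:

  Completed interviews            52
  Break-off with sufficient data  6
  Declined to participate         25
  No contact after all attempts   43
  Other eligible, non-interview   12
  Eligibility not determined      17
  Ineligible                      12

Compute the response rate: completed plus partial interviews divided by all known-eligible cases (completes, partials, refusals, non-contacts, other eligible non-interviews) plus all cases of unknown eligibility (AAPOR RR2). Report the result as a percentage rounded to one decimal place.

37.4%

Num → 52 + 6 = 58
Denominator → 52 + 6 + 25 + 43 + 12 + 17 = 155
RR2 = 58 / 155 = 0.3742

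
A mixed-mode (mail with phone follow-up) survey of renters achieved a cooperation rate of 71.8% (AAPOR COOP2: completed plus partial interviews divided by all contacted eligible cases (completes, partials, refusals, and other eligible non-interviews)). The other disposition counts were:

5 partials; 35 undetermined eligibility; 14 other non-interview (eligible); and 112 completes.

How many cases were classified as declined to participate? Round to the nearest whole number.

Numerator: 112 + 5 = 117
COOP2 = 117 / D = 0.718
D = 117 / 0.718 = 163.0
Other denominator terms total 131
declined to participate = 163.0 − 131 ≈ 32

32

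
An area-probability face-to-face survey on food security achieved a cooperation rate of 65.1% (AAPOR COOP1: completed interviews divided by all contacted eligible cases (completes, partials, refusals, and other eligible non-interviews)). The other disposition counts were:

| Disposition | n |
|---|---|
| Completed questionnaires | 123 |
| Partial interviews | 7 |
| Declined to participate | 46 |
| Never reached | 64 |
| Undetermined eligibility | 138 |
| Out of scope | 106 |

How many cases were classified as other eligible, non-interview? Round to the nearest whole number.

COOP1 = 123 / D = 0.651
D = 123 / 0.651 = 188.9
Other denominator terms total 176
other eligible, non-interview = 188.9 − 176 ≈ 13

13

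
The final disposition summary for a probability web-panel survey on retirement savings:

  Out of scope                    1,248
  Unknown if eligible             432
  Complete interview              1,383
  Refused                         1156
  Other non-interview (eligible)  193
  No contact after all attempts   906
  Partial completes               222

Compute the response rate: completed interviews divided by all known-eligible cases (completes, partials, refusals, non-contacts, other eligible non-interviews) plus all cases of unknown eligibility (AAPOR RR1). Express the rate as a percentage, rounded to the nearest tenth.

Top: 1383
Denom: 1383 + 222 + 1156 + 906 + 193 + 432 = 4292
RR1 = 1383 / 4292 = 0.3222

32.2%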